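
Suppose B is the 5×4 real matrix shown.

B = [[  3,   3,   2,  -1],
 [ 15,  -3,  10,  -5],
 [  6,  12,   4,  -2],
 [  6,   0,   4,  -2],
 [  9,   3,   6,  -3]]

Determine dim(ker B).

Row reduce to echelon form.
R2 ← R2 − (5)·R1: [0, -18, 0, 0]
R3 ← R3 − (2)·R1: [0, 6, 0, 0]
R4 ← R4 − (2)·R1: [0, -6, 0, 0]
R5 ← R5 − (3)·R1: [0, -6, 0, 0]
R3 ← R3 + (1/3)·R2: [0, 0, 0, 0]
R4 ← R4 − (1/3)·R2: [0, 0, 0, 0]
R5 ← R5 − (1/3)·R2: [0, 0, 0, 0]
2 nonzero rows, so rank(B) = 2.
B has 4 columns; by rank–nullity, nullity = 4 − 2 = 2.

2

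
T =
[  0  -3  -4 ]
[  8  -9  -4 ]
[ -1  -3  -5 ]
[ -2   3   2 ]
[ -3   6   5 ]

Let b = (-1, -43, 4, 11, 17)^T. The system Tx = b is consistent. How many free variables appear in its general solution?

1

Row reduce the augmented matrix [T | b].
Swap R1 ↔ R2
R3 ← R3 + (1/8)·R1: [0, -33/8, -11/2, -11/8]
R4 ← R4 + (1/4)·R1: [0, 3/4, 1, 1/4]
R5 ← R5 + (3/8)·R1: [0, 21/8, 7/2, 7/8]
R3 ← R3 − (11/8)·R2: [0, 0, 0, 0]
R4 ← R4 + (1/4)·R2: [0, 0, 0, 0]
R5 ← R5 + (7/8)·R2: [0, 0, 0, 0]
The echelon form has 2 nonzero rows, and every pivot lies in the first 3 columns, so rank(T) = rank([T|b]) = 2.
The system is consistent.
Free variables = (unknowns) − (rank) = 3 − 2 = 1.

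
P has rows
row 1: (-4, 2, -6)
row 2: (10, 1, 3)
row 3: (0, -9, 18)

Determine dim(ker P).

1

Row reduce to echelon form.
R2 ← R2 + (5/2)·R1: [0, 6, -12]
R3 ← R3 + (3/2)·R2: [0, 0, 0]
2 nonzero rows, so rank(P) = 2.
P has 3 columns; by rank–nullity, nullity = 3 − 2 = 1.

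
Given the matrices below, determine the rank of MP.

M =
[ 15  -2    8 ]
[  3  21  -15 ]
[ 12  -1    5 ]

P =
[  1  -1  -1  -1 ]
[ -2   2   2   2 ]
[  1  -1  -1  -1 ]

First compute MP:
[[ 27, -27, -27, -27],
 [-54,  54,  54,  54],
 [ 19, -19, -19, -19]]
Now row reduce the product.
R2 ← R2 + (2)·R1: [0, 0, 0, 0]
R3 ← R3 − (19/27)·R1: [0, 0, 0, 0]
1 nonzero row, so rank(MP) = 1.

1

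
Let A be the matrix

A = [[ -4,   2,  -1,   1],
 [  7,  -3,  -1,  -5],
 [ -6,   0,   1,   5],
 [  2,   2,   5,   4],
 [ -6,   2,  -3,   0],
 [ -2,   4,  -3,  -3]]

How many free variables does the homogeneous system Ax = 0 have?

1

Row reduce to echelon form.
R2 ← R2 + (7/4)·R1: [0, 1/2, -11/4, -13/4]
R3 ← R3 − (3/2)·R1: [0, -3, 5/2, 7/2]
R4 ← R4 + (1/2)·R1: [0, 3, 9/2, 9/2]
R5 ← R5 − (3/2)·R1: [0, -1, -3/2, -3/2]
R6 ← R6 − (1/2)·R1: [0, 3, -5/2, -7/2]
R3 ← R3 + (6)·R2: [0, 0, -14, -16]
R4 ← R4 − (6)·R2: [0, 0, 21, 24]
R5 ← R5 + (2)·R2: [0, 0, -7, -8]
R6 ← R6 − (6)·R2: [0, 0, 14, 16]
R4 ← R4 + (3/2)·R3: [0, 0, 0, 0]
R5 ← R5 − (1/2)·R3: [0, 0, 0, 0]
R6 ← R6 + R3: [0, 0, 0, 0]
3 nonzero rows, so rank(A) = 3.
A has 4 columns; by rank–nullity, nullity = 4 − 3 = 1.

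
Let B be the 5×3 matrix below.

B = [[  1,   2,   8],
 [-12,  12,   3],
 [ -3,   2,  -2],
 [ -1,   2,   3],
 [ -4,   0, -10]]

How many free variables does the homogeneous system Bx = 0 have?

Row reduce to echelon form.
R2 ← R2 + (12)·R1: [0, 36, 99]
R3 ← R3 + (3)·R1: [0, 8, 22]
R4 ← R4 + R1: [0, 4, 11]
R5 ← R5 + (4)·R1: [0, 8, 22]
R3 ← R3 − (2/9)·R2: [0, 0, 0]
R4 ← R4 − (1/9)·R2: [0, 0, 0]
R5 ← R5 − (2/9)·R2: [0, 0, 0]
2 nonzero rows, so rank(B) = 2.
B has 3 columns; by rank–nullity, nullity = 3 − 2 = 1.

1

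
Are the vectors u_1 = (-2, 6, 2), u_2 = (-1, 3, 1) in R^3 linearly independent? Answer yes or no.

no

Form the matrix with these vectors as rows and row reduce.
R2 ← R2 − (1/2)·R1: [0, 0, 0]
1 nonzero row, so the 2 vectors span a space of dimension 1.
Since 1 < 2, the vectors are linearly dependent.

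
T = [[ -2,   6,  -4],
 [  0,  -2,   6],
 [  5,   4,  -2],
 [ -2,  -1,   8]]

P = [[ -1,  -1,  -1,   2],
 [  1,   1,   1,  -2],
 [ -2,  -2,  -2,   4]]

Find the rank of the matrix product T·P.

1

First compute TP:
[[ 16,  16,  16, -32],
 [-14, -14, -14,  28],
 [  3,   3,   3,  -6],
 [-15, -15, -15,  30]]
Now row reduce the product.
R2 ← R2 + (7/8)·R1: [0, 0, 0, 0]
R3 ← R3 − (3/16)·R1: [0, 0, 0, 0]
R4 ← R4 + (15/16)·R1: [0, 0, 0, 0]
1 nonzero row, so rank(TP) = 1.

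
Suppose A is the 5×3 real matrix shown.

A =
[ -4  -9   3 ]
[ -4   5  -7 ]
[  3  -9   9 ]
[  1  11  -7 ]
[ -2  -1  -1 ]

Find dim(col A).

Row reduce to echelon form.
R2 ← R2 − R1: [0, 14, -10]
R3 ← R3 + (3/4)·R1: [0, -63/4, 45/4]
R4 ← R4 + (1/4)·R1: [0, 35/4, -25/4]
R5 ← R5 − (1/2)·R1: [0, 7/2, -5/2]
R3 ← R3 + (9/8)·R2: [0, 0, 0]
R4 ← R4 − (5/8)·R2: [0, 0, 0]
R5 ← R5 − (1/4)·R2: [0, 0, 0]
Echelon form has 2 nonzero rows, so rank(A) = 2.
The column space has dimension equal to the rank: 2.

2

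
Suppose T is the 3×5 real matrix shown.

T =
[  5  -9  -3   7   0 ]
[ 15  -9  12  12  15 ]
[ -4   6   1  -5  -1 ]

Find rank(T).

2

Row reduce to echelon form.
R2 ← R2 − (3)·R1: [0, 18, 21, -9, 15]
R3 ← R3 + (4/5)·R1: [0, -6/5, -7/5, 3/5, -1]
R3 ← R3 + (1/15)·R2: [0, 0, 0, 0, 0]
Echelon form has 2 nonzero rows, so rank(T) = 2.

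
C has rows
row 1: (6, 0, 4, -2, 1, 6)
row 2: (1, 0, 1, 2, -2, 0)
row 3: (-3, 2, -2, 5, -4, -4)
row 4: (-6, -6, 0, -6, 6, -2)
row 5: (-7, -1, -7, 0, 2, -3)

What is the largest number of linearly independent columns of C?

Row reduce to echelon form.
R2 ← R2 − (1/6)·R1: [0, 0, 1/3, 7/3, -13/6, -1]
R3 ← R3 + (1/2)·R1: [0, 2, 0, 4, -7/2, -1]
R4 ← R4 + R1: [0, -6, 4, -8, 7, 4]
R5 ← R5 + (7/6)·R1: [0, -1, -7/3, -7/3, 19/6, 4]
Swap R2 ↔ R3
R4 ← R4 + (3)·R2: [0, 0, 4, 4, -7/2, 1]
R5 ← R5 + (1/2)·R2: [0, 0, -7/3, -1/3, 17/12, 7/2]
R4 ← R4 − (12)·R3: [0, 0, 0, -24, 45/2, 13]
R5 ← R5 + (7)·R3: [0, 0, 0, 16, -55/4, -7/2]
R5 ← R5 + (2/3)·R4: [0, 0, 0, 0, 5/4, 31/6]
Echelon form has 5 nonzero rows, so rank(C) = 5.
The rank gives the maximum number of linearly independent columns: 5.

5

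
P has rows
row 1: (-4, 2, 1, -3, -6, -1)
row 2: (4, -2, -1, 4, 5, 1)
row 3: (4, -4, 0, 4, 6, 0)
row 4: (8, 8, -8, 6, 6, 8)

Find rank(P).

Row reduce to echelon form.
R2 ← R2 + R1: [0, 0, 0, 1, -1, 0]
R3 ← R3 + R1: [0, -2, 1, 1, 0, -1]
R4 ← R4 + (2)·R1: [0, 12, -6, 0, -6, 6]
Swap R2 ↔ R3
R4 ← R4 + (6)·R2: [0, 0, 0, 6, -6, 0]
R4 ← R4 − (6)·R3: [0, 0, 0, 0, 0, 0]
Echelon form has 3 nonzero rows, so rank(P) = 3.

3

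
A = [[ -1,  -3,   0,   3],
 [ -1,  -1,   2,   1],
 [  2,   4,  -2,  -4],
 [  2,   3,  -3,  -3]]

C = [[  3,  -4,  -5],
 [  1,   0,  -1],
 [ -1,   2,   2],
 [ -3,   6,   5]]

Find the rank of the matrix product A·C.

First compute AC:
[[-15,  22,  23],
 [ -9,  14,  15],
 [ 24, -36, -38],
 [ 21, -32, -34]]
Now row reduce the product.
R2 ← R2 − (3/5)·R1: [0, 4/5, 6/5]
R3 ← R3 + (8/5)·R1: [0, -4/5, -6/5]
R4 ← R4 + (7/5)·R1: [0, -6/5, -9/5]
R3 ← R3 + R2: [0, 0, 0]
R4 ← R4 + (3/2)·R2: [0, 0, 0]
2 nonzero rows, so rank(AC) = 2.

2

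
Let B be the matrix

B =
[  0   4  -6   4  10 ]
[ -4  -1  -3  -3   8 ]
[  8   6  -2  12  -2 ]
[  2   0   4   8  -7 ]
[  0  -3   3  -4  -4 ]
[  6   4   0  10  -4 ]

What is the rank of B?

5

Row reduce to echelon form.
Swap R1 ↔ R2
R3 ← R3 + (2)·R1: [0, 4, -8, 6, 14]
R4 ← R4 + (1/2)·R1: [0, -1/2, 5/2, 13/2, -3]
R6 ← R6 + (3/2)·R1: [0, 5/2, -9/2, 11/2, 8]
R3 ← R3 − R2: [0, 0, -2, 2, 4]
R4 ← R4 + (1/8)·R2: [0, 0, 7/4, 7, -7/4]
R5 ← R5 + (3/4)·R2: [0, 0, -3/2, -1, 7/2]
R6 ← R6 − (5/8)·R2: [0, 0, -3/4, 3, 7/4]
R4 ← R4 + (7/8)·R3: [0, 0, 0, 35/4, 7/4]
R5 ← R5 − (3/4)·R3: [0, 0, 0, -5/2, 1/2]
R6 ← R6 − (3/8)·R3: [0, 0, 0, 9/4, 1/4]
R5 ← R5 + (2/7)·R4: [0, 0, 0, 0, 1]
R6 ← R6 − (9/35)·R4: [0, 0, 0, 0, -1/5]
R6 ← R6 + (1/5)·R5: [0, 0, 0, 0, 0]
Echelon form has 5 nonzero rows, so rank(B) = 5.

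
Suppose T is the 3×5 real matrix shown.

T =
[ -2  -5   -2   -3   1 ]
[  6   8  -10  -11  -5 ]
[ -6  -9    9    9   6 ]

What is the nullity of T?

2

Row reduce to echelon form.
R2 ← R2 + (3)·R1: [0, -7, -16, -20, -2]
R3 ← R3 − (3)·R1: [0, 6, 15, 18, 3]
R3 ← R3 + (6/7)·R2: [0, 0, 9/7, 6/7, 9/7]
3 nonzero rows, so rank(T) = 3.
T has 5 columns; by rank–nullity, nullity = 5 − 3 = 2.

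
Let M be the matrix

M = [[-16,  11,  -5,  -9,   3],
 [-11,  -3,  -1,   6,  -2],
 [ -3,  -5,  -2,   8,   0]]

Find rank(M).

3

Row reduce to echelon form.
R2 ← R2 − (11/16)·R1: [0, -169/16, 39/16, 195/16, -65/16]
R3 ← R3 − (3/16)·R1: [0, -113/16, -17/16, 155/16, -9/16]
R3 ← R3 − (113/169)·R2: [0, 0, -35/13, 20/13, 28/13]
Echelon form has 3 nonzero rows, so rank(M) = 3.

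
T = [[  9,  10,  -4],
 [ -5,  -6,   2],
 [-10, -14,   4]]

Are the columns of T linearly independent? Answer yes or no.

Row reduce T to echelon form.
R2 ← R2 + (5/9)·R1: [0, -4/9, -2/9]
R3 ← R3 + (10/9)·R1: [0, -26/9, -4/9]
R3 ← R3 − (13/2)·R2: [0, 0, 1]
3 pivots among 3 columns.
Every column is a pivot column, so the columns are linearly independent.

yes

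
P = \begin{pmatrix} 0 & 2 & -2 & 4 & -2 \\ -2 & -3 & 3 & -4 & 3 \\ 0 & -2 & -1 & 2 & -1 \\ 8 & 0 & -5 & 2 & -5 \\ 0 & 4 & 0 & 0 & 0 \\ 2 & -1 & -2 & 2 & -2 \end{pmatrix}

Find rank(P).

3

Row reduce to echelon form.
Swap R1 ↔ R2
R4 ← R4 + (4)·R1: [0, -12, 7, -14, 7]
R6 ← R6 + R1: [0, -4, 1, -2, 1]
R3 ← R3 + R2: [0, 0, -3, 6, -3]
R4 ← R4 + (6)·R2: [0, 0, -5, 10, -5]
R5 ← R5 − (2)·R2: [0, 0, 4, -8, 4]
R6 ← R6 + (2)·R2: [0, 0, -3, 6, -3]
R4 ← R4 − (5/3)·R3: [0, 0, 0, 0, 0]
R5 ← R5 + (4/3)·R3: [0, 0, 0, 0, 0]
R6 ← R6 − R3: [0, 0, 0, 0, 0]
Echelon form has 3 nonzero rows, so rank(P) = 3.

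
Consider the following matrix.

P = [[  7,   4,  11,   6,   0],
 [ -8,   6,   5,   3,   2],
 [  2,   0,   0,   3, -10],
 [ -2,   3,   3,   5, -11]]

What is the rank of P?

Row reduce to echelon form.
R2 ← R2 + (8/7)·R1: [0, 74/7, 123/7, 69/7, 2]
R3 ← R3 − (2/7)·R1: [0, -8/7, -22/7, 9/7, -10]
R4 ← R4 + (2/7)·R1: [0, 29/7, 43/7, 47/7, -11]
R3 ← R3 + (4/37)·R2: [0, 0, -46/37, 87/37, -362/37]
R4 ← R4 − (29/74)·R2: [0, 0, -55/74, 211/74, -436/37]
R4 ← R4 − (55/92)·R3: [0, 0, 0, 133/92, -273/46]
Echelon form has 4 nonzero rows, so rank(P) = 4.

4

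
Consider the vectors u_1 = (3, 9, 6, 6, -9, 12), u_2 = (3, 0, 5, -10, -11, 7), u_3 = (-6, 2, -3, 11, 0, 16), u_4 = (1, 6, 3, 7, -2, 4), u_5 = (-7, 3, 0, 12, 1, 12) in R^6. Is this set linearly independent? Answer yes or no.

no

Form the matrix with these vectors as rows and row reduce.
R2 ← R2 − R1: [0, -9, -1, -16, -2, -5]
R3 ← R3 + (2)·R1: [0, 20, 9, 23, -18, 40]
R4 ← R4 − (1/3)·R1: [0, 3, 1, 5, 1, 0]
R5 ← R5 + (7/3)·R1: [0, 24, 14, 26, -20, 40]
R3 ← R3 + (20/9)·R2: [0, 0, 61/9, -113/9, -202/9, 260/9]
R4 ← R4 + (1/3)·R2: [0, 0, 2/3, -1/3, 1/3, -5/3]
R5 ← R5 + (8/3)·R2: [0, 0, 34/3, -50/3, -76/3, 80/3]
R4 ← R4 − (6/61)·R3: [0, 0, 0, 55/61, 155/61, -275/61]
R5 ← R5 − (102/61)·R3: [0, 0, 0, 264/61, 744/61, -1320/61]
R5 ← R5 − (24/5)·R4: [0, 0, 0, 0, 0, 0]
4 nonzero rows, so the 5 vectors span a space of dimension 4.
Since 4 < 5, the vectors are linearly dependent.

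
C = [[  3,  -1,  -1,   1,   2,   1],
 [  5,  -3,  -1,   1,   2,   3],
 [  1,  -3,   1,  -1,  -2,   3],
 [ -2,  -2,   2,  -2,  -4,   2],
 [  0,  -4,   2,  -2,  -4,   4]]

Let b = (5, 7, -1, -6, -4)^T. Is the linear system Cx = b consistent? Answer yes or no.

yes

Row reduce the augmented matrix [C | b].
R2 ← R2 − (5/3)·R1: [0, -4/3, 2/3, -2/3, -4/3, 4/3, -4/3]
R3 ← R3 − (1/3)·R1: [0, -8/3, 4/3, -4/3, -8/3, 8/3, -8/3]
R4 ← R4 + (2/3)·R1: [0, -8/3, 4/3, -4/3, -8/3, 8/3, -8/3]
R3 ← R3 − (2)·R2: [0, 0, 0, 0, 0, 0, 0]
R4 ← R4 − (2)·R2: [0, 0, 0, 0, 0, 0, 0]
R5 ← R5 − (3)·R2: [0, 0, 0, 0, 0, 0, 0]
The echelon form has 2 nonzero rows, and every pivot lies in the first 6 columns, so rank(C) = rank([C|b]) = 2.
The system is consistent.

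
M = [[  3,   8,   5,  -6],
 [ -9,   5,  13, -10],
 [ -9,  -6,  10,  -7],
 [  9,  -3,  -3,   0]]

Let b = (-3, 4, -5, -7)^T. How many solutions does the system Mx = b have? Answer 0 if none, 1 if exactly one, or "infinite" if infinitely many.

0

Row reduce the augmented matrix [M | b].
R2 ← R2 + (3)·R1: [0, 29, 28, -28, -5]
R3 ← R3 + (3)·R1: [0, 18, 25, -25, -14]
R4 ← R4 − (3)·R1: [0, -27, -18, 18, 2]
R3 ← R3 − (18/29)·R2: [0, 0, 221/29, -221/29, -316/29]
R4 ← R4 + (27/29)·R2: [0, 0, 234/29, -234/29, -77/29]
R4 ← R4 − (18/17)·R3: [0, 0, 0, 0, 151/17]
The echelon form has 4 nonzero rows; the last pivot sits in the augmented column, so rank(M) = 3 but rank([M|b]) = 4.
Since the ranks differ, the system is inconsistent.
It has no solutions.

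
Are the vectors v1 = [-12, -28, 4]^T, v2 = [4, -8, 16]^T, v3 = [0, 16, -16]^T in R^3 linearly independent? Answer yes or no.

Form the matrix with these vectors as rows and row reduce.
R2 ← R2 + (1/3)·R1: [0, -52/3, 52/3]
R3 ← R3 + (12/13)·R2: [0, 0, 0]
2 nonzero rows, so the 3 vectors span a space of dimension 2.
Since 2 < 3, the vectors are linearly dependent.

no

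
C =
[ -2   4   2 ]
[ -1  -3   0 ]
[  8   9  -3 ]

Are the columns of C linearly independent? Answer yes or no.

Row reduce C to echelon form.
R2 ← R2 − (1/2)·R1: [0, -5, -1]
R3 ← R3 + (4)·R1: [0, 25, 5]
R3 ← R3 + (5)·R2: [0, 0, 0]
2 pivots among 3 columns.
Only 2 < 3 pivot columns, so the columns are linearly dependent.

no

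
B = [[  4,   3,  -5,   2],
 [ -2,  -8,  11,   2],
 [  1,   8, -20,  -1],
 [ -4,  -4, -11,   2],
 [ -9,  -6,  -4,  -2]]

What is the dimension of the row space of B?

Row reduce to echelon form.
R2 ← R2 + (1/2)·R1: [0, -13/2, 17/2, 3]
R3 ← R3 − (1/4)·R1: [0, 29/4, -75/4, -3/2]
R4 ← R4 + R1: [0, -1, -16, 4]
R5 ← R5 + (9/4)·R1: [0, 3/4, -61/4, 5/2]
R3 ← R3 + (29/26)·R2: [0, 0, -241/26, 24/13]
R4 ← R4 − (2/13)·R2: [0, 0, -225/13, 46/13]
R5 ← R5 + (3/26)·R2: [0, 0, -371/26, 37/13]
R4 ← R4 − (450/241)·R3: [0, 0, 0, 22/241]
R5 ← R5 − (371/241)·R3: [0, 0, 0, 1/241]
R5 ← R5 − (1/22)·R4: [0, 0, 0, 0]
Echelon form has 4 nonzero rows, so rank(B) = 4.
The row space has dimension equal to the rank: 4.

4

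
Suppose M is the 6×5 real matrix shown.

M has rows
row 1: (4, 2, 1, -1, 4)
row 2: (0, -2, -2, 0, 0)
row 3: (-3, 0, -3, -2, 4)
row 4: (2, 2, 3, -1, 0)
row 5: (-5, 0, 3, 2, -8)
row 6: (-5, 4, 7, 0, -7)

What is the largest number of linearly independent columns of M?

4

Row reduce to echelon form.
R3 ← R3 + (3/4)·R1: [0, 3/2, -9/4, -11/4, 7]
R4 ← R4 − (1/2)·R1: [0, 1, 5/2, -1/2, -2]
R5 ← R5 + (5/4)·R1: [0, 5/2, 17/4, 3/4, -3]
R6 ← R6 + (5/4)·R1: [0, 13/2, 33/4, -5/4, -2]
R3 ← R3 + (3/4)·R2: [0, 0, -15/4, -11/4, 7]
R4 ← R4 + (1/2)·R2: [0, 0, 3/2, -1/2, -2]
R5 ← R5 + (5/4)·R2: [0, 0, 7/4, 3/4, -3]
R6 ← R6 + (13/4)·R2: [0, 0, 7/4, -5/4, -2]
R4 ← R4 + (2/5)·R3: [0, 0, 0, -8/5, 4/5]
R5 ← R5 + (7/15)·R3: [0, 0, 0, -8/15, 4/15]
R6 ← R6 + (7/15)·R3: [0, 0, 0, -38/15, 19/15]
R5 ← R5 − (1/3)·R4: [0, 0, 0, 0, 0]
R6 ← R6 − (19/12)·R4: [0, 0, 0, 0, 0]
Echelon form has 4 nonzero rows, so rank(M) = 4.
The rank gives the maximum number of linearly independent columns: 4.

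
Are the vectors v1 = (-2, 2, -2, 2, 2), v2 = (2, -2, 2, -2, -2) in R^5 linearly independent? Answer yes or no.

Form the matrix with these vectors as rows and row reduce.
R2 ← R2 + R1: [0, 0, 0, 0, 0]
1 nonzero row, so the 2 vectors span a space of dimension 1.
Since 1 < 2, the vectors are linearly dependent.

no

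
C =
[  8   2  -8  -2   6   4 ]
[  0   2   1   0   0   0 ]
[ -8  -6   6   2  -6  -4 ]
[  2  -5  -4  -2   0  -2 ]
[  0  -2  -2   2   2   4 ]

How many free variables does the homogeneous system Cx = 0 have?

Row reduce to echelon form.
R3 ← R3 + R1: [0, -4, -2, 0, 0, 0]
R4 ← R4 − (1/4)·R1: [0, -11/2, -2, -3/2, -3/2, -3]
R3 ← R3 + (2)·R2: [0, 0, 0, 0, 0, 0]
R4 ← R4 + (11/4)·R2: [0, 0, 3/4, -3/2, -3/2, -3]
R5 ← R5 + R2: [0, 0, -1, 2, 2, 4]
Swap R3 ↔ R4
R5 ← R5 + (4/3)·R3: [0, 0, 0, 0, 0, 0]
3 nonzero rows, so rank(C) = 3.
C has 6 columns; by rank–nullity, nullity = 6 − 3 = 3.

3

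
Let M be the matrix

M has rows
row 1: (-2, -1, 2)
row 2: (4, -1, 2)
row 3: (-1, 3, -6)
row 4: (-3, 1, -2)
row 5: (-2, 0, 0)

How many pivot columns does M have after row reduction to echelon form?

2

Row reduce to echelon form.
R2 ← R2 + (2)·R1: [0, -3, 6]
R3 ← R3 − (1/2)·R1: [0, 7/2, -7]
R4 ← R4 − (3/2)·R1: [0, 5/2, -5]
R5 ← R5 − R1: [0, 1, -2]
R3 ← R3 + (7/6)·R2: [0, 0, 0]
R4 ← R4 + (5/6)·R2: [0, 0, 0]
R5 ← R5 + (1/3)·R2: [0, 0, 0]
Echelon form has 2 nonzero rows, so rank(M) = 2.
Each nonzero row contributes one pivot column: 2 pivot columns.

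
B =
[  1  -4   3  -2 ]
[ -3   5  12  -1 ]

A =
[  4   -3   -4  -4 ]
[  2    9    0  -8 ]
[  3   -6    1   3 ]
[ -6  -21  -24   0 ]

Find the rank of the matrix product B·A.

2

First compute BA:
[[ 17, -15,  47,  37],
 [ 40,   3,  48,   8]]
Now row reduce the product.
R2 ← R2 − (40/17)·R1: [0, 651/17, -1064/17, -1344/17]
2 nonzero rows, so rank(BA) = 2.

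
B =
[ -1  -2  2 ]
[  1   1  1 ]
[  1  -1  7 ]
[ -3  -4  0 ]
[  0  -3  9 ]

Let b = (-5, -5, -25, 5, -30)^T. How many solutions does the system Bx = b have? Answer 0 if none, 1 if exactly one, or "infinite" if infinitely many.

Row reduce the augmented matrix [B | b].
R2 ← R2 + R1: [0, -1, 3, -10]
R3 ← R3 + R1: [0, -3, 9, -30]
R4 ← R4 − (3)·R1: [0, 2, -6, 20]
R3 ← R3 − (3)·R2: [0, 0, 0, 0]
R4 ← R4 + (2)·R2: [0, 0, 0, 0]
R5 ← R5 − (3)·R2: [0, 0, 0, 0]
The echelon form has 2 nonzero rows, and every pivot lies in the first 3 columns, so rank(B) = rank([B|b]) = 2.
The system is consistent.
rank = 2 < 3 unknowns, so there are infinitely many solutions.

infinite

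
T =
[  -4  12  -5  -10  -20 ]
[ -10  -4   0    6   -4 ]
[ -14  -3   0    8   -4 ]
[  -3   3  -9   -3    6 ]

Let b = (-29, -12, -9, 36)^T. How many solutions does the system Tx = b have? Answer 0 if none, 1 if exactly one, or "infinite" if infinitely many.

infinite

Row reduce the augmented matrix [T | b].
R2 ← R2 − (5/2)·R1: [0, -34, 25/2, 31, 46, 121/2]
R3 ← R3 − (7/2)·R1: [0, -45, 35/2, 43, 66, 185/2]
R4 ← R4 − (3/4)·R1: [0, -6, -21/4, 9/2, 21, 231/4]
R3 ← R3 − (45/34)·R2: [0, 0, 65/68, 67/34, 87/17, 845/68]
R4 ← R4 − (3/17)·R2: [0, 0, -507/68, -33/34, 219/17, 3201/68]
R4 ← R4 + (39/5)·R3: [0, 0, 0, 72/5, 264/5, 144]
The echelon form has 4 nonzero rows, and every pivot lies in the first 5 columns, so rank(T) = rank([T|b]) = 4.
The system is consistent.
rank = 4 < 5 unknowns, so there are infinitely many solutions.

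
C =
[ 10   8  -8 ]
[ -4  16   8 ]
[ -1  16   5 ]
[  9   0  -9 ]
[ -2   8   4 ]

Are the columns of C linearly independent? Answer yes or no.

Row reduce C to echelon form.
R2 ← R2 + (2/5)·R1: [0, 96/5, 24/5]
R3 ← R3 + (1/10)·R1: [0, 84/5, 21/5]
R4 ← R4 − (9/10)·R1: [0, -36/5, -9/5]
R5 ← R5 + (1/5)·R1: [0, 48/5, 12/5]
R3 ← R3 − (7/8)·R2: [0, 0, 0]
R4 ← R4 + (3/8)·R2: [0, 0, 0]
R5 ← R5 − (1/2)·R2: [0, 0, 0]
2 pivots among 3 columns.
Only 2 < 3 pivot columns, so the columns are linearly dependent.

no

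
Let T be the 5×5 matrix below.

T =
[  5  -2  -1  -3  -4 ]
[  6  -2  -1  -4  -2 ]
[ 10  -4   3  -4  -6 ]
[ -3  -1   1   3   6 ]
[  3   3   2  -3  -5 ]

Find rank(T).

4

Row reduce to echelon form.
R2 ← R2 − (6/5)·R1: [0, 2/5, 1/5, -2/5, 14/5]
R3 ← R3 − (2)·R1: [0, 0, 5, 2, 2]
R4 ← R4 + (3/5)·R1: [0, -11/5, 2/5, 6/5, 18/5]
R5 ← R5 − (3/5)·R1: [0, 21/5, 13/5, -6/5, -13/5]
R4 ← R4 + (11/2)·R2: [0, 0, 3/2, -1, 19]
R5 ← R5 − (21/2)·R2: [0, 0, 1/2, 3, -32]
R4 ← R4 − (3/10)·R3: [0, 0, 0, -8/5, 92/5]
R5 ← R5 − (1/10)·R3: [0, 0, 0, 14/5, -161/5]
R5 ← R5 + (7/4)·R4: [0, 0, 0, 0, 0]
Echelon form has 4 nonzero rows, so rank(T) = 4.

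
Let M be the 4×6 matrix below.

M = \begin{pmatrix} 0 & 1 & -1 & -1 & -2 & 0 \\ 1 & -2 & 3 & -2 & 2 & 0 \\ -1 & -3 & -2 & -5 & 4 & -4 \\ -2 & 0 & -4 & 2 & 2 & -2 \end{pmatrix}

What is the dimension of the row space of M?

Row reduce to echelon form.
Swap R1 ↔ R2
R3 ← R3 + R1: [0, -5, 1, -7, 6, -4]
R4 ← R4 + (2)·R1: [0, -4, 2, -2, 6, -2]
R3 ← R3 + (5)·R2: [0, 0, -4, -12, -4, -4]
R4 ← R4 + (4)·R2: [0, 0, -2, -6, -2, -2]
R4 ← R4 − (1/2)·R3: [0, 0, 0, 0, 0, 0]
Echelon form has 3 nonzero rows, so rank(M) = 3.
The row space has dimension equal to the rank: 3.

3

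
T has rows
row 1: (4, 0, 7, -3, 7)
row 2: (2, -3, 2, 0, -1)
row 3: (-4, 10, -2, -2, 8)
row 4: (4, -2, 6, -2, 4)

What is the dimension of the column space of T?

Row reduce to echelon form.
R2 ← R2 − (1/2)·R1: [0, -3, -3/2, 3/2, -9/2]
R3 ← R3 + R1: [0, 10, 5, -5, 15]
R4 ← R4 − R1: [0, -2, -1, 1, -3]
R3 ← R3 + (10/3)·R2: [0, 0, 0, 0, 0]
R4 ← R4 − (2/3)·R2: [0, 0, 0, 0, 0]
Echelon form has 2 nonzero rows, so rank(T) = 2.
The column space has dimension equal to the rank: 2.

2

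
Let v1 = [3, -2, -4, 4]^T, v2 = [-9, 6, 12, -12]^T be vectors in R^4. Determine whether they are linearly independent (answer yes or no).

no

Form the matrix with these vectors as rows and row reduce.
R2 ← R2 + (3)·R1: [0, 0, 0, 0]
1 nonzero row, so the 2 vectors span a space of dimension 1.
Since 1 < 2, the vectors are linearly dependent.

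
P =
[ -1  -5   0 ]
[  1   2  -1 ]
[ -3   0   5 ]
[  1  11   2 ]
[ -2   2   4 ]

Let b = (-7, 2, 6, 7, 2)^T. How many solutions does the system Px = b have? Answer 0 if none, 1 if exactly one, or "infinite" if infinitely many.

0

Row reduce the augmented matrix [P | b].
R2 ← R2 + R1: [0, -3, -1, -5]
R3 ← R3 − (3)·R1: [0, 15, 5, 27]
R4 ← R4 + R1: [0, 6, 2, 0]
R5 ← R5 − (2)·R1: [0, 12, 4, 16]
R3 ← R3 + (5)·R2: [0, 0, 0, 2]
R4 ← R4 + (2)·R2: [0, 0, 0, -10]
R5 ← R5 + (4)·R2: [0, 0, 0, -4]
R4 ← R4 + (5)·R3: [0, 0, 0, 0]
R5 ← R5 + (2)·R3: [0, 0, 0, 0]
The echelon form has 3 nonzero rows; the last pivot sits in the augmented column, so rank(P) = 2 but rank([P|b]) = 3.
Since the ranks differ, the system is inconsistent.
It has no solutions.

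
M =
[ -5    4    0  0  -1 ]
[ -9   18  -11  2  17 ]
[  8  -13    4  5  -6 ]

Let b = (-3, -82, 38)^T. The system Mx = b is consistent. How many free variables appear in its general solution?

2

Row reduce the augmented matrix [M | b].
R2 ← R2 − (9/5)·R1: [0, 54/5, -11, 2, 94/5, -383/5]
R3 ← R3 + (8/5)·R1: [0, -33/5, 4, 5, -38/5, 166/5]
R3 ← R3 + (11/18)·R2: [0, 0, -49/18, 56/9, 35/9, -245/18]
The echelon form has 3 nonzero rows, and every pivot lies in the first 5 columns, so rank(M) = rank([M|b]) = 3.
The system is consistent.
Free variables = (unknowns) − (rank) = 5 − 3 = 2.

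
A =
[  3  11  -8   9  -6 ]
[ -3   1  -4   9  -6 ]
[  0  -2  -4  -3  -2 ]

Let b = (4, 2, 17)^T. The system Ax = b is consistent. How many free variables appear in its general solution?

2

Row reduce the augmented matrix [A | b].
R2 ← R2 + R1: [0, 12, -12, 18, -12, 6]
R3 ← R3 + (1/6)·R2: [0, 0, -6, 0, -4, 18]
The echelon form has 3 nonzero rows, and every pivot lies in the first 5 columns, so rank(A) = rank([A|b]) = 3.
The system is consistent.
Free variables = (unknowns) − (rank) = 5 − 3 = 2.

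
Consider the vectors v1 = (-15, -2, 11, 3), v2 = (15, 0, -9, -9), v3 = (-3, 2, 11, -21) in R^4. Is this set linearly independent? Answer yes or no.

yes

Form the matrix with these vectors as rows and row reduce.
R2 ← R2 + R1: [0, -2, 2, -6]
R3 ← R3 − (1/5)·R1: [0, 12/5, 44/5, -108/5]
R3 ← R3 + (6/5)·R2: [0, 0, 56/5, -144/5]
3 nonzero rows, so the 3 vectors span a space of dimension 3.
Since 3 = 3, the vectors are linearly independent.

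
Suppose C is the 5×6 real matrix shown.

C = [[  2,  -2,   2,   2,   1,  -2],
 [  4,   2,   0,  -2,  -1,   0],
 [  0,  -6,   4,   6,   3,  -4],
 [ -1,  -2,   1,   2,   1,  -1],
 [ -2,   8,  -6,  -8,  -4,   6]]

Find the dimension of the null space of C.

4

Row reduce to echelon form.
R2 ← R2 − (2)·R1: [0, 6, -4, -6, -3, 4]
R4 ← R4 + (1/2)·R1: [0, -3, 2, 3, 3/2, -2]
R5 ← R5 + R1: [0, 6, -4, -6, -3, 4]
R3 ← R3 + R2: [0, 0, 0, 0, 0, 0]
R4 ← R4 + (1/2)·R2: [0, 0, 0, 0, 0, 0]
R5 ← R5 − R2: [0, 0, 0, 0, 0, 0]
2 nonzero rows, so rank(C) = 2.
C has 6 columns; by rank–nullity, nullity = 6 − 2 = 4.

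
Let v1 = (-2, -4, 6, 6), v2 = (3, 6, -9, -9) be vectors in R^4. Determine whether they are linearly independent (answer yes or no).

no

Form the matrix with these vectors as rows and row reduce.
R2 ← R2 + (3/2)·R1: [0, 0, 0, 0]
1 nonzero row, so the 2 vectors span a space of dimension 1.
Since 1 < 2, the vectors are linearly dependent.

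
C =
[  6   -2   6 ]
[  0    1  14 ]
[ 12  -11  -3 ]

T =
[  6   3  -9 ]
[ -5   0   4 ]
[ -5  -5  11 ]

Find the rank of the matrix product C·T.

2

First compute CT:
[[ 16, -12,   4],
 [-75, -70, 158],
 [142,  51, -185]]
Now row reduce the product.
R2 ← R2 + (75/16)·R1: [0, -505/4, 707/4]
R3 ← R3 − (71/8)·R1: [0, 315/2, -441/2]
R3 ← R3 + (126/101)·R2: [0, 0, 0]
2 nonzero rows, so rank(CT) = 2.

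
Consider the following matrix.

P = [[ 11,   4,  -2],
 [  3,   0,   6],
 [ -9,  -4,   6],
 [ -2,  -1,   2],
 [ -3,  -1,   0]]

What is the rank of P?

Row reduce to echelon form.
R2 ← R2 − (3/11)·R1: [0, -12/11, 72/11]
R3 ← R3 + (9/11)·R1: [0, -8/11, 48/11]
R4 ← R4 + (2/11)·R1: [0, -3/11, 18/11]
R5 ← R5 + (3/11)·R1: [0, 1/11, -6/11]
R3 ← R3 − (2/3)·R2: [0, 0, 0]
R4 ← R4 − (1/4)·R2: [0, 0, 0]
R5 ← R5 + (1/12)·R2: [0, 0, 0]
Echelon form has 2 nonzero rows, so rank(P) = 2.

2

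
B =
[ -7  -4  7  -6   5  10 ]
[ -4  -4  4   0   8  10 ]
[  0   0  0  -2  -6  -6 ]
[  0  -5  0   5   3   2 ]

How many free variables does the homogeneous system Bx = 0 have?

2

Row reduce to echelon form.
R2 ← R2 − (4/7)·R1: [0, -12/7, 0, 24/7, 36/7, 30/7]
R4 ← R4 − (35/12)·R2: [0, 0, 0, -5, -12, -21/2]
R4 ← R4 − (5/2)·R3: [0, 0, 0, 0, 3, 9/2]
4 nonzero rows, so rank(B) = 4.
B has 6 columns; by rank–nullity, nullity = 6 − 4 = 2.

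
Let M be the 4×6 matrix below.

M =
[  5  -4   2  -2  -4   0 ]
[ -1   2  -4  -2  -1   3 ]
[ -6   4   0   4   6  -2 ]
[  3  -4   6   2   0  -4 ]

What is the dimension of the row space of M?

Row reduce to echelon form.
R2 ← R2 + (1/5)·R1: [0, 6/5, -18/5, -12/5, -9/5, 3]
R3 ← R3 + (6/5)·R1: [0, -4/5, 12/5, 8/5, 6/5, -2]
R4 ← R4 − (3/5)·R1: [0, -8/5, 24/5, 16/5, 12/5, -4]
R3 ← R3 + (2/3)·R2: [0, 0, 0, 0, 0, 0]
R4 ← R4 + (4/3)·R2: [0, 0, 0, 0, 0, 0]
Echelon form has 2 nonzero rows, so rank(M) = 2.
The row space has dimension equal to the rank: 2.

2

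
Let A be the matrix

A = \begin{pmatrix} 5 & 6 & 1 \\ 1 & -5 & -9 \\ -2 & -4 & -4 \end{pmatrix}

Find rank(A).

Row reduce to echelon form.
R2 ← R2 − (1/5)·R1: [0, -31/5, -46/5]
R3 ← R3 + (2/5)·R1: [0, -8/5, -18/5]
R3 ← R3 − (8/31)·R2: [0, 0, -38/31]
Echelon form has 3 nonzero rows, so rank(A) = 3.

3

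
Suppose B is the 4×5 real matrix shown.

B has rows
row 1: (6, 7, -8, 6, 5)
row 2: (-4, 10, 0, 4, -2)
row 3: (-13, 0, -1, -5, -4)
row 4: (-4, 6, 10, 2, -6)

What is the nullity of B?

2

Row reduce to echelon form.
R2 ← R2 + (2/3)·R1: [0, 44/3, -16/3, 8, 4/3]
R3 ← R3 + (13/6)·R1: [0, 91/6, -55/3, 8, 41/6]
R4 ← R4 + (2/3)·R1: [0, 32/3, 14/3, 6, -8/3]
R3 ← R3 − (91/88)·R2: [0, 0, -141/11, -3/11, 60/11]
R4 ← R4 − (8/11)·R2: [0, 0, 94/11, 2/11, -40/11]
R4 ← R4 + (2/3)·R3: [0, 0, 0, 0, 0]
3 nonzero rows, so rank(B) = 3.
B has 5 columns; by rank–nullity, nullity = 5 − 3 = 2.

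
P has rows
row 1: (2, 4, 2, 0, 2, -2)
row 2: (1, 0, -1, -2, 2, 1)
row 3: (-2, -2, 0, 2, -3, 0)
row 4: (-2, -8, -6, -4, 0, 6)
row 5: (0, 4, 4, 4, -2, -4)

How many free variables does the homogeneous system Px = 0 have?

Row reduce to echelon form.
R2 ← R2 − (1/2)·R1: [0, -2, -2, -2, 1, 2]
R3 ← R3 + R1: [0, 2, 2, 2, -1, -2]
R4 ← R4 + R1: [0, -4, -4, -4, 2, 4]
R3 ← R3 + R2: [0, 0, 0, 0, 0, 0]
R4 ← R4 − (2)·R2: [0, 0, 0, 0, 0, 0]
R5 ← R5 + (2)·R2: [0, 0, 0, 0, 0, 0]
2 nonzero rows, so rank(P) = 2.
P has 6 columns; by rank–nullity, nullity = 6 − 2 = 4.

4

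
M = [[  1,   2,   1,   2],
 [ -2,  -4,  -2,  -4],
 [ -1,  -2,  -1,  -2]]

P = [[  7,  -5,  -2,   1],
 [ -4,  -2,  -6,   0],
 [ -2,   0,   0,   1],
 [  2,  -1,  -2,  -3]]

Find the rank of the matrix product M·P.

First compute MP:
[[  1, -11, -18,  -4],
 [ -2,  22,  36,   8],
 [ -1,  11,  18,   4]]
Now row reduce the product.
R2 ← R2 + (2)·R1: [0, 0, 0, 0]
R3 ← R3 + R1: [0, 0, 0, 0]
1 nonzero row, so rank(MP) = 1.

1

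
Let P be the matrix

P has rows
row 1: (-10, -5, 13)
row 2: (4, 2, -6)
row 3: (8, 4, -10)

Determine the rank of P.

2

Row reduce to echelon form.
R2 ← R2 + (2/5)·R1: [0, 0, -4/5]
R3 ← R3 + (4/5)·R1: [0, 0, 2/5]
R3 ← R3 + (1/2)·R2: [0, 0, 0]
Echelon form has 2 nonzero rows, so rank(P) = 2.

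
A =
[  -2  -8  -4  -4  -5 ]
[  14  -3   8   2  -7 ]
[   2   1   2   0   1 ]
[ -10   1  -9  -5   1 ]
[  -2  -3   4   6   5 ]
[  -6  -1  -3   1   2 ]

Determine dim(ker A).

Row reduce to echelon form.
R2 ← R2 + (7)·R1: [0, -59, -20, -26, -42]
R3 ← R3 + R1: [0, -7, -2, -4, -4]
R4 ← R4 − (5)·R1: [0, 41, 11, 15, 26]
R5 ← R5 − R1: [0, 5, 8, 10, 10]
R6 ← R6 − (3)·R1: [0, 23, 9, 13, 17]
R3 ← R3 − (7/59)·R2: [0, 0, 22/59, -54/59, 58/59]
R4 ← R4 + (41/59)·R2: [0, 0, -171/59, -181/59, -188/59]
R5 ← R5 + (5/59)·R2: [0, 0, 372/59, 460/59, 380/59]
R6 ← R6 + (23/59)·R2: [0, 0, 71/59, 169/59, 37/59]
R4 ← R4 + (171/22)·R3: [0, 0, 0, -112/11, 49/11]
R5 ← R5 − (186/11)·R3: [0, 0, 0, 256/11, -112/11]
R6 ← R6 − (71/22)·R3: [0, 0, 0, 64/11, -28/11]
R5 ← R5 + (16/7)·R4: [0, 0, 0, 0, 0]
R6 ← R6 + (4/7)·R4: [0, 0, 0, 0, 0]
4 nonzero rows, so rank(A) = 4.
A has 5 columns; by rank–nullity, nullity = 5 − 4 = 1.

1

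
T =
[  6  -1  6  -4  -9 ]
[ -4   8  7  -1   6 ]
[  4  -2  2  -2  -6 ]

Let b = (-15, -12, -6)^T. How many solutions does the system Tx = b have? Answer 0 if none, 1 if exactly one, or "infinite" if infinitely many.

infinite

Row reduce the augmented matrix [T | b].
R2 ← R2 + (2/3)·R1: [0, 22/3, 11, -11/3, 0, -22]
R3 ← R3 − (2/3)·R1: [0, -4/3, -2, 2/3, 0, 4]
R3 ← R3 + (2/11)·R2: [0, 0, 0, 0, 0, 0]
The echelon form has 2 nonzero rows, and every pivot lies in the first 5 columns, so rank(T) = rank([T|b]) = 2.
The system is consistent.
rank = 2 < 5 unknowns, so there are infinitely many solutions.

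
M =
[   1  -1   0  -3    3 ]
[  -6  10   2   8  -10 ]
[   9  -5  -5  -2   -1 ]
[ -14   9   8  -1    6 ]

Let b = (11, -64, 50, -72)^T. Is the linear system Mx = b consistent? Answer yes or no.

Row reduce the augmented matrix [M | b].
R2 ← R2 + (6)·R1: [0, 4, 2, -10, 8, 2]
R3 ← R3 − (9)·R1: [0, 4, -5, 25, -28, -49]
R4 ← R4 + (14)·R1: [0, -5, 8, -43, 48, 82]
R3 ← R3 − R2: [0, 0, -7, 35, -36, -51]
R4 ← R4 + (5/4)·R2: [0, 0, 21/2, -111/2, 58, 169/2]
R4 ← R4 + (3/2)·R3: [0, 0, 0, -3, 4, 8]
The echelon form has 4 nonzero rows, and every pivot lies in the first 5 columns, so rank(M) = rank([M|b]) = 4.
The system is consistent.

yes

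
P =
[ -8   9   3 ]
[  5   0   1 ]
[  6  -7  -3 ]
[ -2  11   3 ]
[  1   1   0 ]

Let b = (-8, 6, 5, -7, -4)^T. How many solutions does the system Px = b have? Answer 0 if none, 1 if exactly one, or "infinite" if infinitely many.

Row reduce the augmented matrix [P | b].
R2 ← R2 + (5/8)·R1: [0, 45/8, 23/8, 1]
R3 ← R3 + (3/4)·R1: [0, -1/4, -3/4, -1]
R4 ← R4 − (1/4)·R1: [0, 35/4, 9/4, -5]
R5 ← R5 + (1/8)·R1: [0, 17/8, 3/8, -5]
R3 ← R3 + (2/45)·R2: [0, 0, -28/45, -43/45]
R4 ← R4 − (14/9)·R2: [0, 0, -20/9, -59/9]
R5 ← R5 − (17/45)·R2: [0, 0, -32/45, -242/45]
R4 ← R4 − (25/7)·R3: [0, 0, 0, -22/7]
R5 ← R5 − (8/7)·R3: [0, 0, 0, -30/7]
R5 ← R5 − (15/11)·R4: [0, 0, 0, 0]
The echelon form has 4 nonzero rows; the last pivot sits in the augmented column, so rank(P) = 3 but rank([P|b]) = 4.
Since the ranks differ, the system is inconsistent.
It has no solutions.

0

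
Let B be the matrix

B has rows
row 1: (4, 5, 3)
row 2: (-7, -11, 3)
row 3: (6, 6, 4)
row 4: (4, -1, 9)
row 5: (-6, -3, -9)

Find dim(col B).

3

Row reduce to echelon form.
R2 ← R2 + (7/4)·R1: [0, -9/4, 33/4]
R3 ← R3 − (3/2)·R1: [0, -3/2, -1/2]
R4 ← R4 − R1: [0, -6, 6]
R5 ← R5 + (3/2)·R1: [0, 9/2, -9/2]
R3 ← R3 − (2/3)·R2: [0, 0, -6]
R4 ← R4 − (8/3)·R2: [0, 0, -16]
R5 ← R5 + (2)·R2: [0, 0, 12]
R4 ← R4 − (8/3)·R3: [0, 0, 0]
R5 ← R5 + (2)·R3: [0, 0, 0]
Echelon form has 3 nonzero rows, so rank(B) = 3.
The column space has dimension equal to the rank: 3.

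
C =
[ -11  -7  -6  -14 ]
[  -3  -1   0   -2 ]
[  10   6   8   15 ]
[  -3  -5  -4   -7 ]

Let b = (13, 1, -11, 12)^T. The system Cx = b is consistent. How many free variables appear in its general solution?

Row reduce the augmented matrix [C | b].
R2 ← R2 − (3/11)·R1: [0, 10/11, 18/11, 20/11, -28/11]
R3 ← R3 + (10/11)·R1: [0, -4/11, 28/11, 25/11, 9/11]
R4 ← R4 − (3/11)·R1: [0, -34/11, -26/11, -35/11, 93/11]
R3 ← R3 + (2/5)·R2: [0, 0, 16/5, 3, -1/5]
R4 ← R4 + (17/5)·R2: [0, 0, 16/5, 3, -1/5]
R4 ← R4 − R3: [0, 0, 0, 0, 0]
The echelon form has 3 nonzero rows, and every pivot lies in the first 4 columns, so rank(C) = rank([C|b]) = 3.
The system is consistent.
Free variables = (unknowns) − (rank) = 4 − 3 = 1.

1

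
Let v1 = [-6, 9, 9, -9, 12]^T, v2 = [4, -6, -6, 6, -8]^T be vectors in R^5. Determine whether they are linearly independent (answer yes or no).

no

Form the matrix with these vectors as rows and row reduce.
R2 ← R2 + (2/3)·R1: [0, 0, 0, 0, 0]
1 nonzero row, so the 2 vectors span a space of dimension 1.
Since 1 < 2, the vectors are linearly dependent.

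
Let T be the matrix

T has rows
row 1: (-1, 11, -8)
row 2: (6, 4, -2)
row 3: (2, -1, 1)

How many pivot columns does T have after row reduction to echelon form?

Row reduce to echelon form.
R2 ← R2 + (6)·R1: [0, 70, -50]
R3 ← R3 + (2)·R1: [0, 21, -15]
R3 ← R3 − (3/10)·R2: [0, 0, 0]
Echelon form has 2 nonzero rows, so rank(T) = 2.
Each nonzero row contributes one pivot column: 2 pivot columns.

2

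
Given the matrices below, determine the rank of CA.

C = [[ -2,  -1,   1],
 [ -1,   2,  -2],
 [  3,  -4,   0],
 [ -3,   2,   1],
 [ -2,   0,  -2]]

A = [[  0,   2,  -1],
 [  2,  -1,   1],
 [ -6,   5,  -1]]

First compute CA:
[[ -8,   2,   0],
 [ 16, -14,   5],
 [ -8,  10,  -7],
 [ -2,  -3,   4],
 [ 12, -14,   4]]
Now row reduce the product.
R2 ← R2 + (2)·R1: [0, -10, 5]
R3 ← R3 − R1: [0, 8, -7]
R4 ← R4 − (1/4)·R1: [0, -7/2, 4]
R5 ← R5 + (3/2)·R1: [0, -11, 4]
R3 ← R3 + (4/5)·R2: [0, 0, -3]
R4 ← R4 − (7/20)·R2: [0, 0, 9/4]
R5 ← R5 − (11/10)·R2: [0, 0, -3/2]
R4 ← R4 + (3/4)·R3: [0, 0, 0]
R5 ← R5 − (1/2)·R3: [0, 0, 0]
3 nonzero rows, so rank(CA) = 3.

3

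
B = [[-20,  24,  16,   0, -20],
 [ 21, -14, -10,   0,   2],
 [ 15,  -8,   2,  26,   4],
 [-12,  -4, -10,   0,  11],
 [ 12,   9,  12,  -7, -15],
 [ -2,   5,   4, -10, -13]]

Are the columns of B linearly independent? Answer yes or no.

Row reduce B to echelon form.
R2 ← R2 + (21/20)·R1: [0, 56/5, 34/5, 0, -19]
R3 ← R3 + (3/4)·R1: [0, 10, 14, 26, -11]
R4 ← R4 − (3/5)·R1: [0, -92/5, -98/5, 0, 23]
R5 ← R5 + (3/5)·R1: [0, 117/5, 108/5, -7, -27]
R6 ← R6 − (1/10)·R1: [0, 13/5, 12/5, -10, -11]
R3 ← R3 − (25/28)·R2: [0, 0, 111/14, 26, 167/28]
R4 ← R4 + (23/14)·R2: [0, 0, -59/7, 0, -115/14]
R5 ← R5 − (117/56)·R2: [0, 0, 207/28, -7, 711/56]
R6 ← R6 − (13/56)·R2: [0, 0, 23/28, -10, -369/56]
R4 ← R4 + (118/111)·R3: [0, 0, 0, 3068/111, -208/111]
R5 ← R5 − (69/74)·R3: [0, 0, 0, -1156/37, 264/37]
R6 ← R6 − (23/222)·R3: [0, 0, 0, -1409/111, -800/111]
R5 ← R5 + (867/767)·R4: [0, 0, 0, 0, 296/59]
R6 ← R6 + (1409/3068)·R4: [0, 0, 0, 0, -476/59]
R6 ← R6 + (119/74)·R5: [0, 0, 0, 0, 0]
5 pivots among 5 columns.
Every column is a pivot column, so the columns are linearly independent.

yes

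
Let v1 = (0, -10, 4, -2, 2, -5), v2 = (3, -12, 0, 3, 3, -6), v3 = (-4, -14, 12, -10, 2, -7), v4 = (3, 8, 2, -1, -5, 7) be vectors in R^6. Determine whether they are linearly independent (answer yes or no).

no

Form the matrix with these vectors as rows and row reduce.
Swap R1 ↔ R2
R3 ← R3 + (4/3)·R1: [0, -30, 12, -6, 6, -15]
R4 ← R4 − R1: [0, 20, 2, -4, -8, 13]
R3 ← R3 − (3)·R2: [0, 0, 0, 0, 0, 0]
R4 ← R4 + (2)·R2: [0, 0, 10, -8, -4, 3]
Swap R3 ↔ R4
3 nonzero rows, so the 4 vectors span a space of dimension 3.
Since 3 < 4, the vectors are linearly dependent.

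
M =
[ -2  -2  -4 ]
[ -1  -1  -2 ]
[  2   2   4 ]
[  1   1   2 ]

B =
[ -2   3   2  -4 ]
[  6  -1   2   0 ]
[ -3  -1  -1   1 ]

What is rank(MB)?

1

First compute MB:
[[  4,   0,  -4,   4],
 [  2,   0,  -2,   2],
 [ -4,   0,   4,  -4],
 [ -2,   0,   2,  -2]]
Now row reduce the product.
R2 ← R2 − (1/2)·R1: [0, 0, 0, 0]
R3 ← R3 + R1: [0, 0, 0, 0]
R4 ← R4 + (1/2)·R1: [0, 0, 0, 0]
1 nonzero row, so rank(MB) = 1.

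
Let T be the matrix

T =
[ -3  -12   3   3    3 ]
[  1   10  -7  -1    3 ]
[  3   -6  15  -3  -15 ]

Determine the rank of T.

2

Row reduce to echelon form.
R2 ← R2 + (1/3)·R1: [0, 6, -6, 0, 4]
R3 ← R3 + R1: [0, -18, 18, 0, -12]
R3 ← R3 + (3)·R2: [0, 0, 0, 0, 0]
Echelon form has 2 nonzero rows, so rank(T) = 2.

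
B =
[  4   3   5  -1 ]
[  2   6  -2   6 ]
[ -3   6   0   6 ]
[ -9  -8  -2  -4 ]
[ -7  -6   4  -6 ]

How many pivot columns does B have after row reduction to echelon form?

3

Row reduce to echelon form.
R2 ← R2 − (1/2)·R1: [0, 9/2, -9/2, 13/2]
R3 ← R3 + (3/4)·R1: [0, 33/4, 15/4, 21/4]
R4 ← R4 + (9/4)·R1: [0, -5/4, 37/4, -25/4]
R5 ← R5 + (7/4)·R1: [0, -3/4, 51/4, -31/4]
R3 ← R3 − (11/6)·R2: [0, 0, 12, -20/3]
R4 ← R4 + (5/18)·R2: [0, 0, 8, -40/9]
R5 ← R5 + (1/6)·R2: [0, 0, 12, -20/3]
R4 ← R4 − (2/3)·R3: [0, 0, 0, 0]
R5 ← R5 − R3: [0, 0, 0, 0]
Echelon form has 3 nonzero rows, so rank(B) = 3.
Each nonzero row contributes one pivot column: 3 pivot columns.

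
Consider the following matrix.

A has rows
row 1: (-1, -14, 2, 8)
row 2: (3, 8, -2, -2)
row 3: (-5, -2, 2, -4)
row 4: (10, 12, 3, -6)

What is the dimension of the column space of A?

3

Row reduce to echelon form.
R2 ← R2 + (3)·R1: [0, -34, 4, 22]
R3 ← R3 − (5)·R1: [0, 68, -8, -44]
R4 ← R4 + (10)·R1: [0, -128, 23, 74]
R3 ← R3 + (2)·R2: [0, 0, 0, 0]
R4 ← R4 − (64/17)·R2: [0, 0, 135/17, -150/17]
Swap R3 ↔ R4
Echelon form has 3 nonzero rows, so rank(A) = 3.
The column space has dimension equal to the rank: 3.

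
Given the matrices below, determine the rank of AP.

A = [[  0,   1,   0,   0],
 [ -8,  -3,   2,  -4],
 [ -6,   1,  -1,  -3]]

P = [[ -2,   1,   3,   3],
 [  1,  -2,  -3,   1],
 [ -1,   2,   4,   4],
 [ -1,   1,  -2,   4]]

3

First compute AP:
[[  1,  -2,  -3,   1],
 [ 15,  -2,   1, -35],
 [ 17, -13, -19, -33]]
Now row reduce the product.
R2 ← R2 − (15)·R1: [0, 28, 46, -50]
R3 ← R3 − (17)·R1: [0, 21, 32, -50]
R3 ← R3 − (3/4)·R2: [0, 0, -5/2, -25/2]
3 nonzero rows, so rank(AP) = 3.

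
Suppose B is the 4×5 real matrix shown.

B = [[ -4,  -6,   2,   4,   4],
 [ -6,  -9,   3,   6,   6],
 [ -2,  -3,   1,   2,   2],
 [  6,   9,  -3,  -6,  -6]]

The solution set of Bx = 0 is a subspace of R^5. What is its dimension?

Row reduce to echelon form.
R2 ← R2 − (3/2)·R1: [0, 0, 0, 0, 0]
R3 ← R3 − (1/2)·R1: [0, 0, 0, 0, 0]
R4 ← R4 + (3/2)·R1: [0, 0, 0, 0, 0]
1 nonzero row, so rank(B) = 1.
B has 5 columns; by rank–nullity, nullity = 5 − 1 = 4.

4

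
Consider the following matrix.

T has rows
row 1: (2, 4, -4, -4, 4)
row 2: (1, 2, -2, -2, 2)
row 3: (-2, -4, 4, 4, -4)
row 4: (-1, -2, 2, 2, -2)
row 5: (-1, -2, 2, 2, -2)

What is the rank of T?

1

Row reduce to echelon form.
R2 ← R2 − (1/2)·R1: [0, 0, 0, 0, 0]
R3 ← R3 + R1: [0, 0, 0, 0, 0]
R4 ← R4 + (1/2)·R1: [0, 0, 0, 0, 0]
R5 ← R5 + (1/2)·R1: [0, 0, 0, 0, 0]
Echelon form has 1 nonzero row, so rank(T) = 1.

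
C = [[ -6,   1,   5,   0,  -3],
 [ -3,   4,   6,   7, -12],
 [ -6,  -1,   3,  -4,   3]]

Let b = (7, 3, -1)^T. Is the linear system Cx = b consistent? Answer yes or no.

no

Row reduce the augmented matrix [C | b].
R2 ← R2 − (1/2)·R1: [0, 7/2, 7/2, 7, -21/2, -1/2]
R3 ← R3 − R1: [0, -2, -2, -4, 6, -8]
R3 ← R3 + (4/7)·R2: [0, 0, 0, 0, 0, -58/7]
The echelon form has 3 nonzero rows; the last pivot sits in the augmented column, so rank(C) = 2 but rank([C|b]) = 3.
Since the ranks differ, the system is inconsistent.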